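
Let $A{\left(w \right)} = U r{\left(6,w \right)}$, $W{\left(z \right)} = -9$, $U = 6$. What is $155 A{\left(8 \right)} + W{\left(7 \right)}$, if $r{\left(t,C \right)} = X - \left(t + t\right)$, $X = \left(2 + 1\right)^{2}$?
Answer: $-2799$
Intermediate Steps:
$X = 9$ ($X = 3^{2} = 9$)
$r{\left(t,C \right)} = 9 - 2 t$ ($r{\left(t,C \right)} = 9 - \left(t + t\right) = 9 - 2 t$)
$A{\left(w \right)} = -18$ ($A{\left(w \right)} = 6 \left(9 - 12\right) = 6 \left(-3\right) = -18$)
$155 A{\left(8 \right)} + W{\left(7 \right)} = 155 \left(-18\right) - 9 = -2790 - 9 = -2799$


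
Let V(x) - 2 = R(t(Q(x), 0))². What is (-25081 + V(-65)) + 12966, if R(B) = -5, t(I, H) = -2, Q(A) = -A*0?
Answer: -12088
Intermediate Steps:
Q(A) = 0
V(x) = 27 (V(x) = 2 + (-5)² = 2 + 25 = 27)
(-25081 + V(-65)) + 12966 = (-25081 + 27) + 12966 = -25054 + 12966 = -12088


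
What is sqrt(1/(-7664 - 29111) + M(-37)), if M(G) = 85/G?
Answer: 2*I*sqrt(42533503106)/272135 ≈ 1.5157*I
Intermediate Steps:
sqrt(1/(-7664 - 29111) + M(-37)) = sqrt(1/(-7664 - 29111) + 85/(-37)) = sqrt(1/(-36775) + 85*(-1/37)) = sqrt(-1/36775 - 85/37) = sqrt(-3125912/1360675) = 2*I*sqrt(42533503106)/272135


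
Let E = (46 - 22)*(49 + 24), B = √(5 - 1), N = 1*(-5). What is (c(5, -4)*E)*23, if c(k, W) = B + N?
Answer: -120888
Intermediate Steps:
N = -5
B = 2 (B = √4 = 2)
c(k, W) = -3 (c(k, W) = 2 - 5 = -3)
E = 1752 (E = 24*73 = 1752)
(c(5, -4)*E)*23 = -3*1752*23 = -5256*23 = -120888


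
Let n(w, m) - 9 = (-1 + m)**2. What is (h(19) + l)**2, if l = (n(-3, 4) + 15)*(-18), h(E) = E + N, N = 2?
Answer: 328329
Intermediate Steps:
n(w, m) = 9 + (-1 + m)**2
h(E) = 2 + E (h(E) = E + 2 = 2 + E)
l = -594 (l = ((9 + (-1 + 4)**2) + 15)*(-18) = ((9 + 3**2) + 15)*(-18) = ((9 + 9) + 15)*(-18) = (18 + 15)*(-18) = 33*(-18) = -594)
(h(19) + l)**2 = ((2 + 19) - 594)**2 = (21 - 594)**2 = (-573)**2 = 328329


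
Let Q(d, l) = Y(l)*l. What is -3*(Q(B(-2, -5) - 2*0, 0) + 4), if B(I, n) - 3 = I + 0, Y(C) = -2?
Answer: -12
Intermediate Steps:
B(I, n) = 3 + I (B(I, n) = 3 + (I + 0) = 3 + I)
Q(d, l) = -2*l
-3*(Q(B(-2, -5) - 2*0, 0) + 4) = -3*(-2*0 + 4) = -3*(0 + 4) = -3*4 = -12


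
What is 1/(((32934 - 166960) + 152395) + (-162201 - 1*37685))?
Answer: -1/181517 ≈ -5.5091e-6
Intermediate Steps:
1/(((32934 - 166960) + 152395) + (-162201 - 1*37685)) = 1/((-134026 + 152395) + (-162201 - 37685)) = 1/(18369 - 199886) = 1/(-181517) = -1/181517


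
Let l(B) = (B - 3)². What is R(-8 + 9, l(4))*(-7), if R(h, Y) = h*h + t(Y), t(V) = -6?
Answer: 35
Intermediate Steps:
l(B) = (-3 + B)²
R(h, Y) = -6 + h² (R(h, Y) = h*h - 6 = h² - 6 = -6 + h²)
R(-8 + 9, l(4))*(-7) = (-6 + (-8 + 9)²)*(-7) = (-6 + 1²)*(-7) = (-6 + 1)*(-7) = -5*(-7) = 35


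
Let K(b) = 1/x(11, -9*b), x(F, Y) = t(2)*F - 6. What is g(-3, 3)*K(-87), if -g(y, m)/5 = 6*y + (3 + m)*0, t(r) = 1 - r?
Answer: -90/17 ≈ -5.2941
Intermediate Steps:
x(F, Y) = -6 - F (x(F, Y) = (1 - 1*2)*F - 6 = (1 - 2)*F - 6 = -F - 6 = -6 - F)
g(y, m) = -30*y (g(y, m) = -5*(6*y + (3 + m)*0) = -5*(6*y + 0) = -30*y)
K(b) = -1/17 (K(b) = 1/(-6 - 1*11) = 1/(-6 - 11) = 1/(-17) = -1/17)
g(-3, 3)*K(-87) = -30*(-3)*(-1/17) = 90*(-1/17) = -90/17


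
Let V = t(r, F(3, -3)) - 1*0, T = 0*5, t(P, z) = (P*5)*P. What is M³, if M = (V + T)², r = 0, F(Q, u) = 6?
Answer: 0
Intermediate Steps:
t(P, z) = 5*P² (t(P, z) = (5*P)*P = 5*P²)
T = 0
V = 0 (V = 5*0² - 1*0 = 5*0 + 0 = 0 + 0 = 0)
M = 0 (M = (0 + 0)² = 0² = 0)
M³ = 0³ = 0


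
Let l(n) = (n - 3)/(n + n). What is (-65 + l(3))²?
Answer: 4225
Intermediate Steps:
l(n) = (-3 + n)/(2*n) (l(n) = (-3 + n)/((2*n)) = (-3 + n)*(1/(2*n)) = (-3 + n)/(2*n))
(-65 + l(3))² = (-65 + (½)*(-3 + 3)/3)² = (-65 + (½)*(⅓)*0)² = (-65 + 0)² = (-65)² = 4225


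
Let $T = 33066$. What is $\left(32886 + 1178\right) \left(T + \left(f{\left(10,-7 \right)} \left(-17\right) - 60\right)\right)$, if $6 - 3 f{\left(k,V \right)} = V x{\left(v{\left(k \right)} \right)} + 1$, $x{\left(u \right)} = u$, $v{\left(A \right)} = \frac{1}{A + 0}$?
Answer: $\frac{5616080584}{5} \approx 1.1232 \cdot 10^{9}$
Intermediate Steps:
$v{\left(A \right)} = \frac{1}{A}$
$f{\left(k,V \right)} = \frac{5}{3} - \frac{V}{3 k}$ ($f{\left(k,V \right)} = 2 - \frac{\frac{V}{k} + 1}{3} = 2 - \frac{1 + \frac{V}{k}}{3} = 2 - \left(\frac{1}{3} + \frac{V}{3 k}\right) = \frac{5}{3} - \frac{V}{3 k}$)
$\left(32886 + 1178\right) \left(T + \left(f{\left(10,-7 \right)} \left(-17\right) - 60\right)\right) = \left(32886 + 1178\right) \left(33066 - \left(60 - \frac{\left(-1\right) \left(-7\right) + 5 \cdot 10}{3 \cdot 10} \left(-17\right)\right)\right) = 34064 \left(33066 - \left(60 - \frac{1}{3} \cdot \frac{1}{10} \left(7 + 50\right) \left(-17\right)\right)\right) = 34064 \left(33066 - \left(60 - \frac{1}{3} \cdot \frac{1}{10} \cdot 57 \left(-17\right)\right)\right) = 34064 \left(33066 + \left(\frac{19}{10} \left(-17\right) - 60\right)\right) = 34064 \left(33066 - \frac{923}{10}\right) = 34064 \cdot \frac{329737}{10} = \frac{5616080584}{5}$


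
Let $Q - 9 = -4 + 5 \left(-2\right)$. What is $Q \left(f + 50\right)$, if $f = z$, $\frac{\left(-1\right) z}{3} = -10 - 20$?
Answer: $-700$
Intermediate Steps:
$z = 90$ ($z = - 3 \left(-10 - 20\right) = \left(-3\right) \left(-30\right) = 90$)
$f = 90$
$Q = -5$ ($Q = 9 + \left(-4 + 5 \left(-2\right)\right) = 9 - 14 = -5$)
$Q \left(f + 50\right) = - 5 \left(90 + 50\right) = \left(-5\right) 140 = -700$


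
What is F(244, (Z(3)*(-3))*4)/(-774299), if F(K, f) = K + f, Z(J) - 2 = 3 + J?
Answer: -4/20927 ≈ -0.00019114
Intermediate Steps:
Z(J) = 5 + J (Z(J) = 2 + (3 + J) = 5 + J)
F(244, (Z(3)*(-3))*4)/(-774299) = (244 + ((5 + 3)*(-3))*4)/(-774299) = (244 + (8*(-3))*4)*(-1/774299) = (244 - 24*4)*(-1/774299) = (244 - 96)*(-1/774299) = 148*(-1/774299) = -4/20927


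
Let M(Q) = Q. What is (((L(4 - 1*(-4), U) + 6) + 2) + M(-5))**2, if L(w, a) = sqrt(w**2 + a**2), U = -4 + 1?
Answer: (3 + sqrt(73))**2 ≈ 133.26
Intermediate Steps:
U = -3
L(w, a) = sqrt(a**2 + w**2)
(((L(4 - 1*(-4), U) + 6) + 2) + M(-5))**2 = (((sqrt((-3)**2 + (4 - 1*(-4))**2) + 6) + 2) - 5)**2 = (((sqrt(9 + (4 + 4)**2) + 6) + 2) - 5)**2 = (((sqrt(9 + 8**2) + 6) + 2) - 5)**2 = (((sqrt(9 + 64) + 6) + 2) - 5)**2 = (((sqrt(73) + 6) + 2) - 5)**2 = (((6 + sqrt(73)) + 2) - 5)**2 = ((8 + sqrt(73)) - 5)**2 = (3 + sqrt(73))**2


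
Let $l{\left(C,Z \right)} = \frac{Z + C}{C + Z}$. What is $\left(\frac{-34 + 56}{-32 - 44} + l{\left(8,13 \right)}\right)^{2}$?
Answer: $\frac{729}{1444} \approx 0.50485$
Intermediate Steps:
$l{\left(C,Z \right)} = 1$ ($l{\left(C,Z \right)} = \frac{C + Z}{C + Z} = 1$)
$\left(\frac{-34 + 56}{-32 - 44} + l{\left(8,13 \right)}\right)^{2} = \left(\frac{-34 + 56}{-32 - 44} + 1\right)^{2} = \left(\frac{22}{-76} + 1\right)^{2} = \left(22 \left(- \frac{1}{76}\right) + 1\right)^{2} = \left(- \frac{11}{38} + 1\right)^{2} = \left(\frac{27}{38}\right)^{2} = \frac{729}{1444}$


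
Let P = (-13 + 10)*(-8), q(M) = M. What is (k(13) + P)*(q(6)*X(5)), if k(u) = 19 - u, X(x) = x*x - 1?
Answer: 4320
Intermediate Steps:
X(x) = -1 + x² (X(x) = x² - 1 = -1 + x²)
P = 24 (P = -3*(-8) = 24)
(k(13) + P)*(q(6)*X(5)) = ((19 - 1*13) + 24)*(6*(-1 + 5²)) = ((19 - 13) + 24)*(6*(-1 + 25)) = (6 + 24)*(6*24) = 30*144 = 4320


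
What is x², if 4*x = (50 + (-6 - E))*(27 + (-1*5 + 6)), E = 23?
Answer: 21609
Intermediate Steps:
x = 147 (x = ((50 + (-6 - 1*23))*(27 + (-1*5 + 6)))/4 = ((50 + (-6 - 23))*(27 + (-5 + 6)))/4 = ((50 - 29)*(27 + 1))/4 = (21*28)/4 = (¼)*588 = 147)
x² = 147² = 21609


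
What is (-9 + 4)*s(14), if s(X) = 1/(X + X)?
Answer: -5/28 ≈ -0.17857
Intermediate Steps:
s(X) = 1/(2*X)
(-9 + 4)*s(14) = (-9 + 4)*((½)/14) = -5/(2*14) = -5*1/28 = -5/28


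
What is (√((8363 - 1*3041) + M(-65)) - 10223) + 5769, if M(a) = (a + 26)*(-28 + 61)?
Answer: -4454 + √4035 ≈ -4390.5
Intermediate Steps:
M(a) = 858 + 33*a (M(a) = (26 + a)*33 = 858 + 33*a)
(√((8363 - 1*3041) + M(-65)) - 10223) + 5769 = (√((8363 - 1*3041) + (858 + 33*(-65))) - 10223) + 5769 = (√((8363 - 3041) + (858 - 2145)) - 10223) + 5769 = (√(5322 - 1287) - 10223) + 5769 = (√4035 - 10223) + 5769 = (-10223 + √4035) + 5769 = -4454 + √4035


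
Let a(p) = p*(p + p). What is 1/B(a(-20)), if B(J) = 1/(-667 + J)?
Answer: 133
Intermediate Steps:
a(p) = 2*p**2 (a(p) = p*(2*p) = 2*p**2)
1/B(a(-20)) = 1/(1/(-667 + 2*(-20)**2)) = 1/(1/(-667 + 2*400)) = 1/(1/(-667 + 800)) = 1/(1/133) = 133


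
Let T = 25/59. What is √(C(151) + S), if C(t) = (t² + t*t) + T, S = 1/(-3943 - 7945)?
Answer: 5*√56085364878185/175348 ≈ 213.55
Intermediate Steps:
S = -1/11888 (S = 1/(-11888) = -1/11888 ≈ -8.4118e-5)
T = 25/59 (T = 25*(1/59) = 25/59 ≈ 0.42373)
C(t) = 25/59 + 2*t² (C(t) = (t² + t*t) + 25/59 = (t² + t²) + 25/59 = 2*t² + 25/59 = 25/59 + 2*t²)
√(C(151) + S) = √((25/59 + 2*151²) - 1/11888) = √((25/59 + 2*22801) - 1/11888) = √((25/59 + 45602) - 1/11888) = √(2690543/59 - 1/11888) = √(31985175125/701392) = 5*√56085364878185/175348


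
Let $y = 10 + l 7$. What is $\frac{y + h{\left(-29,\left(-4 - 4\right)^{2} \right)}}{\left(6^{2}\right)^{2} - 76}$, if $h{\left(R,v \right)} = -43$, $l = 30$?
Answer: $\frac{177}{1220} \approx 0.14508$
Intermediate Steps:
$y = 220$ ($y = 10 + 30 \cdot 7 = 10 + 210 = 220$)
$\frac{y + h{\left(-29,\left(-4 - 4\right)^{2} \right)}}{\left(6^{2}\right)^{2} - 76} = \frac{220 - 43}{\left(6^{2}\right)^{2} - 76} = \frac{177}{36^{2} - 76} = \frac{177}{1296 - 76} = \frac{177}{1220}$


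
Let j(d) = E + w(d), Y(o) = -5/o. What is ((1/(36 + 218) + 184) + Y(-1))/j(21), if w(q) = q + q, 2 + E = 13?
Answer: 48007/13462 ≈ 3.5661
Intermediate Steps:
E = 11 (E = -2 + 13 = 11)
w(q) = 2*q
j(d) = 11 + 2*d
((1/(36 + 218) + 184) + Y(-1))/j(21) = ((1/(36 + 218) + 184) - 5/(-1))/(11 + 2*21) = ((1/254 + 184) - 5*(-1))/(11 + 42) = ((1/254 + 184) + 5)/53 = (46737/254 + 5)*(1/53) = (48007/254)*(1/53) = 48007/13462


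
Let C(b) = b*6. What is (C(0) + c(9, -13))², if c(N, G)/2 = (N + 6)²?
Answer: 202500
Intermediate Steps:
C(b) = 6*b
c(N, G) = 2*(6 + N)² (c(N, G) = 2*(N + 6)² = 2*(6 + N)²)
(C(0) + c(9, -13))² = (6*0 + 2*(6 + 9)²)² = (0 + 2*15²)² = (0 + 2*225)² = (0 + 450)² = 450² = 202500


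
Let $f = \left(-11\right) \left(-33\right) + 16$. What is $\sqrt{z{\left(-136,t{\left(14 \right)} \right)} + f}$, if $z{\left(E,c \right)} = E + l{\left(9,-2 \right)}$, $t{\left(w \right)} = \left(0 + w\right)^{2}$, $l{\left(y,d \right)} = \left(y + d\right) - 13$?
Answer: $\sqrt{237} \approx 15.395$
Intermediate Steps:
$l{\left(y,d \right)} = -13 + d + y$ ($l{\left(y,d \right)} = \left(d + y\right) - 13 = -13 + d + y$)
$t{\left(w \right)} = w^{2}$
$f = 379$ ($f = 363 + 16 = 379$)
$z{\left(E,c \right)} = -6 + E$ ($z{\left(E,c \right)} = E - 6 = -6 + E$)
$\sqrt{z{\left(-136,t{\left(14 \right)} \right)} + f} = \sqrt{\left(-6 - 136\right) + 379} = \sqrt{-142 + 379} = \sqrt{237}$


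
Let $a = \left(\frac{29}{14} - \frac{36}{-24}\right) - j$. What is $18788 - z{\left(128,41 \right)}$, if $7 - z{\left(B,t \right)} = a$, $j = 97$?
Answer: $\frac{130813}{7} \approx 18688.0$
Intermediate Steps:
$a = - \frac{654}{7}$ ($a = \left(\frac{29}{14} - \frac{36}{-24}\right) - 97 = \left(29 \cdot \frac{1}{14} - - \frac{3}{2}\right) - 97 = \left(\frac{29}{14} + \frac{3}{2}\right) - 97 = \frac{25}{7} - 97 = - \frac{654}{7} \approx -93.429$)
$z{\left(B,t \right)} = \frac{703}{7}$ ($z{\left(B,t \right)} = 7 - - \frac{654}{7} = 7 + \frac{654}{7} = \frac{703}{7}$)
$18788 - z{\left(128,41 \right)} = 18788 - \frac{703}{7} = \frac{130813}{7}$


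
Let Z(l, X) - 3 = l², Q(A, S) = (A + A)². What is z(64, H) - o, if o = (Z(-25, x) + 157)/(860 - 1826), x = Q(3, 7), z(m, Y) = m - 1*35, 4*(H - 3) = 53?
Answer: 28799/966 ≈ 29.813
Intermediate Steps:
H = 65/4 (H = 3 + (¼)*53 = 3 + 53/4 = 65/4 ≈ 16.250)
Q(A, S) = 4*A² (Q(A, S) = (2*A)² = 4*A²)
z(m, Y) = -35 + m (z(m, Y) = m - 35 = -35 + m)
x = 36 (x = 4*3² = 4*9 = 36)
Z(l, X) = 3 + l²
o = -785/966 (o = ((3 + (-25)²) + 157)/(860 - 1826) = ((3 + 625) + 157)/(-966) = (628 + 157)*(-1/966) = 785*(-1/966) = -785/966 ≈ -0.81263)
z(64, H) - o = (-35 + 64) - 1*(-785/966) = 29 + 785/966 = 28799/966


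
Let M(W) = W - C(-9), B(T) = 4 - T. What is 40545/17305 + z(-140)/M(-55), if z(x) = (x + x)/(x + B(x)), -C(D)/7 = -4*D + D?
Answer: 422168/231887 ≈ 1.8206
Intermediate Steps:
C(D) = 21*D (C(D) = -7*(-4*D + D) = -(-21)*D = 21*D)
z(x) = x/2 (z(x) = (x + x)/(x + (4 - x)) = (2*x)/4 = (2*x)*(¼) = x/2)
M(W) = 189 + W (M(W) = W - 21*(-9) = W - 1*(-189) = W + 189 = 189 + W)
40545/17305 + z(-140)/M(-55) = 40545/17305 + ((½)*(-140))/(189 - 55) = 40545*(1/17305) - 70/134 = 8109/3461 - 70*1/134 = 8109/3461 - 35/67 = 422168/231887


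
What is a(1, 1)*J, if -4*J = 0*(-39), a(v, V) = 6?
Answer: 0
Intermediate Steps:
J = 0 (J = -0*(-39) = -¼*0 = 0)
a(1, 1)*J = 6*0 = 0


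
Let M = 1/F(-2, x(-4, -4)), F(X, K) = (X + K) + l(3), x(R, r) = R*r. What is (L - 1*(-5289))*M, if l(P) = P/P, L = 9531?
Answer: 988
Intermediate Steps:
l(P) = 1
F(X, K) = 1 + K + X (F(X, K) = (X + K) + 1 = (K + X) + 1 = 1 + K + X)
M = 1/15 (M = 1/(1 - 4*(-4) - 2) = 1/(1 + 16 - 2) = 1/15 ≈ 0.066667)
(L - 1*(-5289))*M = (9531 - 1*(-5289))*(1/15) = (9531 + 5289)*(1/15) = 14820*(1/15) = 988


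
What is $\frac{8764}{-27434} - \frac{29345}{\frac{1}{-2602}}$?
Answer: $\frac{1047370995348}{13717} \approx 7.6356 \cdot 10^{7}$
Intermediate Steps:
$\frac{8764}{-27434} - \frac{29345}{\frac{1}{-2602}} = 8764 \left(- \frac{1}{27434}\right) - \frac{29345}{- \frac{1}{2602}} = - \frac{4382}{13717} - -76355690 = - \frac{4382}{13717} + 76355690 = \frac{1047370995348}{13717}$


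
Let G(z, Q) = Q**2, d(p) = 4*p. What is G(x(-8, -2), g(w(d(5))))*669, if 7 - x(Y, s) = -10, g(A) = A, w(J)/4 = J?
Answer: 4281600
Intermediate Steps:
w(J) = 4*J
x(Y, s) = 17 (x(Y, s) = 7 - 1*(-10) = 7 + 10 = 17)
G(x(-8, -2), g(w(d(5))))*669 = (4*(4*5))**2*669 = (4*20)**2*669 = 80**2*669 = 6400*669 = 4281600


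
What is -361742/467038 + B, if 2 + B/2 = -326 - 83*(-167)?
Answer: 6320244383/233519 ≈ 27065.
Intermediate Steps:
B = 27066 (B = -4 + 2*(-326 - 83*(-167)) = -4 + 2*(-326 + 13861) = -4 + 2*13535 = -4 + 27070 = 27066)
-361742/467038 + B = -361742/467038 + 27066 = -361742*1/467038 + 27066 = -180871/233519 + 27066 = 6320244383/233519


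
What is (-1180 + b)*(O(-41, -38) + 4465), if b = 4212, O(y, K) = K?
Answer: 13422664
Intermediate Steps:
(-1180 + b)*(O(-41, -38) + 4465) = (-1180 + 4212)*(-38 + 4465) = 3032*4427 = 13422664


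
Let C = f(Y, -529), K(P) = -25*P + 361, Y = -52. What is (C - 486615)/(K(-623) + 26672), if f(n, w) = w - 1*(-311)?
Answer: -486833/42608 ≈ -11.426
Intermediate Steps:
f(n, w) = 311 + w (f(n, w) = w + 311 = 311 + w)
K(P) = 361 - 25*P
C = -218 (C = 311 - 529 = -218)
(C - 486615)/(K(-623) + 26672) = (-218 - 486615)/((361 - 25*(-623)) + 26672) = -486833/((361 + 15575) + 26672) = -486833/(15936 + 26672) = -486833/42608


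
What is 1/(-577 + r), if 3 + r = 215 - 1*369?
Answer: -1/734 ≈ -0.0013624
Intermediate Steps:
r = -157 (r = -3 + (215 - 1*369) = -3 + (215 - 369) = -3 - 154 = -157)
1/(-577 + r) = 1/(-577 - 157) = 1/(-734) = -1/734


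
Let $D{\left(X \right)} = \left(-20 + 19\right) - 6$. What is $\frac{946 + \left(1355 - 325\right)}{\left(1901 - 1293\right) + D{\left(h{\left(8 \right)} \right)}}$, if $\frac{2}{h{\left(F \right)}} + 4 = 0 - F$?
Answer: $\frac{1976}{601} \approx 3.2879$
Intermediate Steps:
$h{\left(F \right)} = \frac{2}{-4 - F}$ ($h{\left(F \right)} = \frac{2}{-4 + \left(0 - F\right)} = \frac{2}{-4 - F}$)
$D{\left(X \right)} = -7$ ($D{\left(X \right)} = -1 - 6 = -7$)
$\frac{946 + \left(1355 - 325\right)}{\left(1901 - 1293\right) + D{\left(h{\left(8 \right)} \right)}} = \frac{946 + \left(1355 - 325\right)}{\left(1901 - 1293\right) - 7} = \frac{946 + 1030}{608 - 7} = \frac{1976}{601}$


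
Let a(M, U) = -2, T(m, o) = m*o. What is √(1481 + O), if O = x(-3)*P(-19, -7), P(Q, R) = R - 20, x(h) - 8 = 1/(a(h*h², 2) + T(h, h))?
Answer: 2*√15449/7 ≈ 35.513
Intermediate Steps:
x(h) = 8 + 1/(-2 + h²) (x(h) = 8 + 1/(-2 + h*h) = 8 + 1/(-2 + h²))
P(Q, R) = -20 + R
O = -1539/7 (O = ((-15 + 8*(-3)²)/(-2 + (-3)²))*(-20 - 7) = ((-15 + 8*9)/(-2 + 9))*(-27) = ((-15 + 72)/7)*(-27) = ((⅐)*57)*(-27) = (57/7)*(-27) = -1539/7 ≈ -219.86)
√(1481 + O) = √(1481 - 1539/7) = √(8828/7) = 2*√15449/7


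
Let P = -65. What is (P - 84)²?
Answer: 22201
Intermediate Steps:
(P - 84)² = (-65 - 84)² = (-149)² = 22201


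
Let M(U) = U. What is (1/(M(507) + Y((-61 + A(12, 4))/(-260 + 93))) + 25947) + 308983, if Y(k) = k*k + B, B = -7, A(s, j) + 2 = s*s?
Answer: 4672628888619/13951061 ≈ 3.3493e+5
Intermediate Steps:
A(s, j) = -2 + s**2 (A(s, j) = -2 + s*s = -2 + s**2)
Y(k) = -7 + k**2 (Y(k) = k*k - 7 = k**2 - 7 = -7 + k**2)
(1/(M(507) + Y((-61 + A(12, 4))/(-260 + 93))) + 25947) + 308983 = (1/(507 + (-7 + ((-61 + (-2 + 12**2))/(-260 + 93))**2)) + 25947) + 308983 = (1/(507 + (-7 + ((-61 + (-2 + 144))/(-167))**2)) + 25947) + 308983 = (1/(507 + (-7 + ((-61 + 142)*(-1/167))**2)) + 25947) + 308983 = (1/(507 + (-7 + (81*(-1/167))**2)) + 25947) + 308983 = (1/(507 + (-7 + (-81/167)**2)) + 25947) + 308983 = (1/(507 + (-7 + 6561/27889)) + 25947) + 308983 = (1/(507 - 188662/27889) + 25947) + 308983 = (1/(13951061/27889) + 25947) + 308983 = (27889/13951061 + 25947) + 308983 = 361988207656/13951061 + 308983 = 4672628888619/13951061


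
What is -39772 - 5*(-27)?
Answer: -39637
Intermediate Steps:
-39772 - 5*(-27) = -39772 - 1*(-135) = -39772 + 135 = -39637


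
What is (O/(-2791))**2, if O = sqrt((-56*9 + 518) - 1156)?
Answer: -1142/7789681 ≈ -0.00014660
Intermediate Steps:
O = I*sqrt(1142) (O = sqrt((-504 + 518) - 1156) = sqrt(14 - 1156) = sqrt(-1142) = I*sqrt(1142) ≈ 33.794*I)
(O/(-2791))**2 = ((I*sqrt(1142))/(-2791))**2 = ((I*sqrt(1142))*(-1/2791))**2 = (-I*sqrt(1142)/2791)**2 = -1142/7789681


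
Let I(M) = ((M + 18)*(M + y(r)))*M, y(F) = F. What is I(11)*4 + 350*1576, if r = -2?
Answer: 563084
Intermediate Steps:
I(M) = M*(-2 + M)*(18 + M) (I(M) = ((M + 18)*(M - 2))*M = ((18 + M)*(-2 + M))*M = ((-2 + M)*(18 + M))*M = M*(-2 + M)*(18 + M))
I(11)*4 + 350*1576 = (11*(-36 + 11**2 + 16*11))*4 + 350*1576 = (11*(-36 + 121 + 176))*4 + 551600 = (11*261)*4 + 551600 = 2871*4 + 551600 = 11484 + 551600 = 563084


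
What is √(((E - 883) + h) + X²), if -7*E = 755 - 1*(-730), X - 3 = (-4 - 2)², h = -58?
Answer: 5*√721/7 ≈ 19.180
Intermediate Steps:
X = 39 (X = 3 + (-4 - 2)² = 3 + (-6)² = 3 + 36 = 39)
E = -1485/7 (E = -(755 - 1*(-730))/7 = -(755 + 730)/7 = -⅐*1485 = -1485/7 ≈ -212.14)
√(((E - 883) + h) + X²) = √(((-1485/7 - 883) - 58) + 39²) = √((-7666/7 - 58) + 1521) = √(-8072/7 + 1521) = √(2575/7) = 5*√721/7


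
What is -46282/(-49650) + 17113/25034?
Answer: 1004142019/621469050 ≈ 1.6158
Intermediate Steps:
-46282/(-49650) + 17113/25034 = -46282*(-1/49650) + 17113*(1/25034) = 23141/24825 + 17113/25034 = 1004142019/621469050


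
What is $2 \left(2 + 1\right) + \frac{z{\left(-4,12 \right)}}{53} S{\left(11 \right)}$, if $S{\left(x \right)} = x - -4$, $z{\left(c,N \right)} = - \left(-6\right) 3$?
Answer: $\frac{588}{53} \approx 11.094$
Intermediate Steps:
$z{\left(c,N \right)} = 18$ ($z{\left(c,N \right)} = \left(-1\right) \left(-18\right) = 18$)
$S{\left(x \right)} = 4 + x$ ($S{\left(x \right)} = x + 4 = 4 + x$)
$2 \left(2 + 1\right) + \frac{z{\left(-4,12 \right)}}{53} S{\left(11 \right)} = 2 \left(2 + 1\right) + \frac{18}{53} \left(4 + 11\right) = 2 \cdot 3 + 18 \cdot \frac{1}{53} \cdot 15 = 6 + \frac{18}{53} \cdot 15 = 6 + \frac{270}{53} = \frac{588}{53}$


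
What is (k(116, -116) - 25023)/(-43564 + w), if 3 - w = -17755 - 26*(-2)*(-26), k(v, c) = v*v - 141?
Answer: 5854/12227 ≈ 0.47878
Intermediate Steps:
k(v, c) = -141 + v² (k(v, c) = v² - 141 = -141 + v²)
w = 19110 (w = 3 - (-17755 - 26*(-2)*(-26)) = 3 - (-17755 - (-52)*(-26)) = 3 - (-17755 - 1*1352) = 3 - (-17755 - 1352) = 3 - 1*(-19107) = 3 + 19107 = 19110)
(k(116, -116) - 25023)/(-43564 + w) = ((-141 + 116²) - 25023)/(-43564 + 19110) = ((-141 + 13456) - 25023)/(-24454) = (13315 - 25023)*(-1/24454) = -11708*(-1/24454) = 5854/12227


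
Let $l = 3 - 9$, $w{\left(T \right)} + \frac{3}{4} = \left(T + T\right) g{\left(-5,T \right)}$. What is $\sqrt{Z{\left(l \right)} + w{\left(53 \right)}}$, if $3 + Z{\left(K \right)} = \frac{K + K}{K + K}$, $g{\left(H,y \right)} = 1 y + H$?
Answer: $\frac{\sqrt{20341}}{2} \approx 71.311$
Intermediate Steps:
$g{\left(H,y \right)} = H + y$ ($g{\left(H,y \right)} = y + H = H + y$)
$w{\left(T \right)} = - \frac{3}{4} + 2 T \left(-5 + T\right)$ ($w{\left(T \right)} = - \frac{3}{4} + \left(T + T\right) \left(-5 + T\right) = - \frac{3}{4} + 2 T \left(-5 + T\right)$)
$l = -6$ ($l = 3 - 9 = -6$)
$Z{\left(K \right)} = -2$ ($Z{\left(K \right)} = -3 + \frac{K + K}{K + K} = -3 + \frac{2 K}{2 K} = -3 + 2 K \frac{1}{2 K} = -3 + 1 = -2$)
$\sqrt{Z{\left(l \right)} + w{\left(53 \right)}} = \sqrt{-2 - \left(\frac{3}{4} - 106 \left(-5 + 53\right)\right)} = \sqrt{-2 - \left(\frac{3}{4} - 5088\right)} = \sqrt{-2 + \left(- \frac{3}{4} + 5088\right)} = \sqrt{-2 + \frac{20349}{4}} = \sqrt{\frac{20341}{4}} = \frac{\sqrt{20341}}{2}$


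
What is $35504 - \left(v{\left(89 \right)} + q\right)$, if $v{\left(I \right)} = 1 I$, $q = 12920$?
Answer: $22495$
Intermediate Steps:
$v{\left(I \right)} = I$
$35504 - \left(v{\left(89 \right)} + q\right) = 35504 - \left(89 + 12920\right) = 35504 - 13009 = 22495$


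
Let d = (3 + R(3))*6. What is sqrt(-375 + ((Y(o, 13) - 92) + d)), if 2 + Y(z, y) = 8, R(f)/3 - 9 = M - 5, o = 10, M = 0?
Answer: I*sqrt(371) ≈ 19.261*I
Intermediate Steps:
R(f) = 12 (R(f) = 27 + 3*(0 - 5) = 27 + 3*(-5) = 27 - 15 = 12)
Y(z, y) = 6 (Y(z, y) = -2 + 8 = 6)
d = 90 (d = (3 + 12)*6 = 15*6 = 90)
sqrt(-375 + ((Y(o, 13) - 92) + d)) = sqrt(-375 + ((6 - 92) + 90)) = sqrt(-375 + (-86 + 90)) = sqrt(-375 + 4) = sqrt(-371) = I*sqrt(371)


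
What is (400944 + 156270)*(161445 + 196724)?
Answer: 199576781166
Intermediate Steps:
(400944 + 156270)*(161445 + 196724) = 557214*358169 = 199576781166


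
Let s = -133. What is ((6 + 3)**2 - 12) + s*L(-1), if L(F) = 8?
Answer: -995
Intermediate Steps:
((6 + 3)**2 - 12) + s*L(-1) = ((6 + 3)**2 - 12) - 133*8 = (9**2 - 12) - 1064 = (81 - 12) - 1064 = 69 - 1064 = -995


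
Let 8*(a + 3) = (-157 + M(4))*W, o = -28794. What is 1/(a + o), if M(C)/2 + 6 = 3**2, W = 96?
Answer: -1/30609 ≈ -3.2670e-5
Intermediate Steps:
M(C) = 6 (M(C) = -12 + 2*3**2 = -12 + 2*9 = -12 + 18 = 6)
a = -1815 (a = -3 + ((-157 + 6)*96)/8 = -3 + (-151*96)/8 = -3 + (1/8)*(-14496) = -3 - 1812 = -1815)
1/(a + o) = 1/(-1815 - 28794) = 1/(-30609) = -1/30609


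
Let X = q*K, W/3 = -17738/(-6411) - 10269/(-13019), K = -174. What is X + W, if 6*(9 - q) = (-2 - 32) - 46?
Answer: -107817983677/27821603 ≈ -3875.3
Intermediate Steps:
q = 67/3 (q = 9 - ((-2 - 32) - 46)/6 = 9 - (-34 - 46)/6 = 9 - 1/6*(-80) = 9 + 40/3 = 67/3 ≈ 22.333)
W = 296765581/27821603 (W = 3*(-17738/(-6411) - 10269/(-13019)) = 3*(-17738*(-1/6411) - 10269*(-1/13019)) = 3*(17738/6411 + 10269/13019) = 3*(296765581/83464809) = 296765581/27821603 ≈ 10.667)
X = -3886 (X = (67/3)*(-174) = -3886)
X + W = -3886 + 296765581/27821603 = -107817983677/27821603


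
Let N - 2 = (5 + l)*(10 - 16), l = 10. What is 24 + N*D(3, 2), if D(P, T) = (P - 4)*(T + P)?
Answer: 464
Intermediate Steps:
D(P, T) = (-4 + P)*(P + T)
N = -88 (N = 2 + (5 + 10)*(10 - 16) = 2 + 15*(-6) = 2 - 90 = -88)
24 + N*D(3, 2) = 24 - 88*(3**2 - 4*3 - 4*2 + 3*2) = 24 - 88*(9 - 12 - 8 + 6) = 24 - 88*(-5) = 24 + 440 = 464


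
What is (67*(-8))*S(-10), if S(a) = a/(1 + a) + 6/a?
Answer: -12328/45 ≈ -273.96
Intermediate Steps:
S(a) = 6/a + a/(1 + a)
(67*(-8))*S(-10) = (67*(-8))*((6 + (-10)**2 + 6*(-10))/((-10)*(1 - 10))) = -(-268)*(6 + 100 - 60)/(5*(-9)) = -(-268)*(-1)*46/(5*9) = -536*23/45 = -12328/45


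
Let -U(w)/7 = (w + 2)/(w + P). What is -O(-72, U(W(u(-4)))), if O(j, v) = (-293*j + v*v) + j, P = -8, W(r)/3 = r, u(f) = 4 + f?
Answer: -336433/16 ≈ -21027.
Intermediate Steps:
W(r) = 3*r
U(w) = -7*(2 + w)/(-8 + w) (U(w) = -7*(w + 2)/(w - 8) = -7*(2 + w)/(-8 + w))
O(j, v) = v² - 292*j (O(j, v) = (-293*j + v²) + j = (v² - 293*j) + j = v² - 292*j)
-O(-72, U(W(u(-4)))) = -((7*(-2 - 3*(4 - 4))/(-8 + 3*(4 - 4)))² - 292*(-72)) = -((7*(-2 - 3*0)/(-8 + 3*0))² + 21024) = -((7*(-2 - 1*0)/(-8 + 0))² + 21024) = -((7*(-2 + 0)/(-8))² + 21024) = -((7*(-⅛)*(-2))² + 21024) = -((7/4)² + 21024) = -(49/16 + 21024) = -1*336433/16 = -336433/16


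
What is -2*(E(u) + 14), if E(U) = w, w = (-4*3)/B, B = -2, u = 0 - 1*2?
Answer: -40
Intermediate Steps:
u = -2 (u = 0 - 2 = -2)
w = 6 (w = -4*3/(-2) = -12*(-½) = 6)
E(U) = 6
-2*(E(u) + 14) = -2*(6 + 14) = -2*20 = -40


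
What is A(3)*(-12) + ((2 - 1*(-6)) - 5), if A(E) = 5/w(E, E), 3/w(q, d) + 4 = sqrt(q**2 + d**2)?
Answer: 83 - 60*sqrt(2) ≈ -1.8528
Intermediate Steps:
w(q, d) = 3/(-4 + sqrt(d**2 + q**2)) (w(q, d) = 3/(-4 + sqrt(q**2 + d**2)) = 3/(-4 + sqrt(d**2 + q**2)))
A(E) = -20/3 + 5*sqrt(2)*sqrt(E**2)/3 (A(E) = 5/((3/(-4 + sqrt(E**2 + E**2)))) = 5/((3/(-4 + sqrt(2*E**2)))) = 5/((3/(-4 + sqrt(2)*sqrt(E**2)))) = 5*(-4/3 + sqrt(2)*sqrt(E**2)/3) = -20/3 + 5*sqrt(2)*sqrt(E**2)/3)
A(3)*(-12) + ((2 - 1*(-6)) - 5) = (-20/3 + 5*sqrt(2)*sqrt(3**2)/3)*(-12) + ((2 - 1*(-6)) - 5) = (-20/3 + 5*sqrt(2)*sqrt(9)/3)*(-12) + ((2 + 6) - 5) = (-20/3 + (5/3)*sqrt(2)*3)*(-12) + (8 - 5) = (-20/3 + 5*sqrt(2))*(-12) + 3 = (80 - 60*sqrt(2)) + 3 = 83 - 60*sqrt(2)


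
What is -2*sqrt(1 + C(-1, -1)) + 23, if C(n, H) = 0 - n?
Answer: 23 - 2*sqrt(2) ≈ 20.172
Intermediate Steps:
C(n, H) = -n
-2*sqrt(1 + C(-1, -1)) + 23 = -2*sqrt(1 - 1*(-1)) + 23 = -2*sqrt(1 + 1) + 23 = -2*sqrt(2) + 23 = 23 - 2*sqrt(2)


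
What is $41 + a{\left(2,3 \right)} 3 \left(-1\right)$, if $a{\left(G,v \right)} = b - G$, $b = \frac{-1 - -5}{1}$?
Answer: $35$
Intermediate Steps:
$b = 4$ ($b = \left(-1 + 5\right) 1 = 4 \cdot 1 = 4$)
$a{\left(G,v \right)} = 4 - G$
$41 + a{\left(2,3 \right)} 3 \left(-1\right) = 41 + \left(4 - 2\right) 3 \left(-1\right) = 41 + \left(4 - 2\right) \left(-3\right) = 41 + 2 \left(-3\right) = 41 - 6 = 35$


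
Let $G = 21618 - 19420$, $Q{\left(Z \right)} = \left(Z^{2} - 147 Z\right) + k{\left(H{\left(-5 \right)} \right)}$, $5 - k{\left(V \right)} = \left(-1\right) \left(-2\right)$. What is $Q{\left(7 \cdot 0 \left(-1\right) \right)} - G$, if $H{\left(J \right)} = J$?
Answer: $-2195$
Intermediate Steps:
$k{\left(V \right)} = 3$ ($k{\left(V \right)} = 5 - \left(-1\right) \left(-2\right) = 5 - 2 = 3$)
$Q{\left(Z \right)} = 3 + Z^{2} - 147 Z$ ($Q{\left(Z \right)} = \left(Z^{2} - 147 Z\right) + 3 = 3 + Z^{2} - 147 Z$)
$G = 2198$ ($G = 21618 - 19420 = 2198$)
$Q{\left(7 \cdot 0 \left(-1\right) \right)} - G = \left(3 + \left(7 \cdot 0 \left(-1\right)\right)^{2} - 147 \cdot 7 \cdot 0 \left(-1\right)\right) - 2198 = \left(3 + \left(0 \left(-1\right)\right)^{2} - 147 \cdot 0 \left(-1\right)\right) - 2198 = \left(3 + 0^{2} - 0\right) - 2198 = \left(3 + 0 + 0\right) - 2198 = 3 - 2198 = -2195$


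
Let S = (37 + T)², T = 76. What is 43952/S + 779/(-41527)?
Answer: 1815247653/530258263 ≈ 3.4233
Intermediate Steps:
S = 12769 (S = (37 + 76)² = 113² = 12769)
43952/S + 779/(-41527) = 43952/12769 + 779/(-41527) = 43952*(1/12769) + 779*(-1/41527) = 43952/12769 - 779/41527 = 1815247653/530258263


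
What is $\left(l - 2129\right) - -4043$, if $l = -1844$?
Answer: $70$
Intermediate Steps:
$\left(l - 2129\right) - -4043 = \left(-1844 - 2129\right) - -4043 = -3973 + 4043 = 70$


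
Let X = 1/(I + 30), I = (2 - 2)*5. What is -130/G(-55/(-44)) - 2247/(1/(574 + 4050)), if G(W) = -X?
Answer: -10386228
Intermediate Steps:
I = 0 (I = 0*5 = 0)
X = 1/30 (X = 1/(0 + 30) = 1/30 ≈ 0.033333)
G(W) = -1/30 (G(W) = -1*1/30 = -1/30)
-130/G(-55/(-44)) - 2247/(1/(574 + 4050)) = -130/(-1/30) - 2247/(1/(574 + 4050)) = -130*(-30) - 2247/(1/4624) = 3900 - 2247/1/4624 = 3900 - 2247*4624 = 3900 - 10390128 = -10386228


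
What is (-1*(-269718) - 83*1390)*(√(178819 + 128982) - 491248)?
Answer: -75823146304 + 154348*√307801 ≈ -7.5737e+10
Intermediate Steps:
(-1*(-269718) - 83*1390)*(√(178819 + 128982) - 491248) = (269718 - 115370)*(√307801 - 491248) = 154348*(-491248 + √307801) = -75823146304 + 154348*√307801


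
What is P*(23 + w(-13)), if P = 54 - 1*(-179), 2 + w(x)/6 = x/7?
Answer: -233/7 ≈ -33.286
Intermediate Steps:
w(x) = -12 + 6*x/7 (w(x) = -12 + 6*(x/7) = -12 + 6*x/7)
P = 233 (P = 54 + 179 = 233)
P*(23 + w(-13)) = 233*(23 + (-12 + (6/7)*(-13))) = 233*(23 + (-12 - 78/7)) = 233*(23 - 162/7) = 233*(-⅐) = -233/7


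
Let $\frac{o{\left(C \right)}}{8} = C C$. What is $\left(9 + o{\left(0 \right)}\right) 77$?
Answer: $693$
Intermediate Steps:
$o{\left(C \right)} = 8 C^{2}$ ($o{\left(C \right)} = 8 C C = 8 C^{2}$)
$\left(9 + o{\left(0 \right)}\right) 77 = \left(9 + 8 \cdot 0^{2}\right) 77 = \left(9 + 8 \cdot 0\right) 77 = \left(9 + 0\right) 77 = 9 \cdot 77 = 693$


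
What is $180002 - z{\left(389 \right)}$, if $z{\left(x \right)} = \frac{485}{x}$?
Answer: $\frac{70020293}{389} \approx 1.8 \cdot 10^{5}$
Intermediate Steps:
$180002 - z{\left(389 \right)} = 180002 - \frac{485}{389} = \frac{70020293}{389}$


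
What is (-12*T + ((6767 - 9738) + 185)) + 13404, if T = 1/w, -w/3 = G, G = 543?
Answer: 5765578/543 ≈ 10618.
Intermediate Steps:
w = -1629 (w = -3*543 = -1629)
T = -1/1629 (T = 1/(-1629) = -1/1629 ≈ -0.00061387)
(-12*T + ((6767 - 9738) + 185)) + 13404 = (-12*(-1/1629) + ((6767 - 9738) + 185)) + 13404 = (4/543 + (-2971 + 185)) + 13404 = (4/543 - 2786) + 13404 = -1512794/543 + 13404 = 5765578/543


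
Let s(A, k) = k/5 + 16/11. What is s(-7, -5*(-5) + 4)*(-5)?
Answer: -399/11 ≈ -36.273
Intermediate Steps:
s(A, k) = 16/11 + k/5 (s(A, k) = k*(⅕) + 16*(1/11) = k/5 + 16/11 = 16/11 + k/5)
s(-7, -5*(-5) + 4)*(-5) = (16/11 + (-5*(-5) + 4)/5)*(-5) = (16/11 + (25 + 4)/5)*(-5) = (16/11 + (⅕)*29)*(-5) = (16/11 + 29/5)*(-5) = (399/55)*(-5) = -399/11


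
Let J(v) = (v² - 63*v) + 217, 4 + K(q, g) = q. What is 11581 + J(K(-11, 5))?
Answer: 12968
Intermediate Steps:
K(q, g) = -4 + q
J(v) = 217 + v² - 63*v
11581 + J(K(-11, 5)) = 11581 + (217 + (-4 - 11)² - 63*(-4 - 11)) = 11581 + (217 + (-15)² - 63*(-15)) = 11581 + (217 + 225 + 945) = 11581 + 1387 = 12968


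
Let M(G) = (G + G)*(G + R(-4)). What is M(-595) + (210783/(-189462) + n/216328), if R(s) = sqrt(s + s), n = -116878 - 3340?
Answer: 345476467634015/487927804 - 2380*I*sqrt(2) ≈ 7.0805e+5 - 3365.8*I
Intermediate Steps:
n = -120218
R(s) = sqrt(2)*sqrt(s) (R(s) = sqrt(2*s) = sqrt(2)*sqrt(s))
M(G) = 2*G*(G + 2*I*sqrt(2)) (M(G) = (G + G)*(G + sqrt(2)*sqrt(-4)) = (2*G)*(G + sqrt(2)*(2*I)) = (2*G)*(G + 2*I*sqrt(2)) = 2*G*(G + 2*I*sqrt(2)))
M(-595) + (210783/(-189462) + n/216328) = 2*(-595)*(-595 + 2*I*sqrt(2)) + (210783/(-189462) - 120218/216328) = (708050 - 2380*I*sqrt(2)) + (210783*(-1/189462) - 120218*1/216328) = (708050 - 2380*I*sqrt(2)) + (-70261/63154 - 8587/15452) = (708050 - 2380*I*sqrt(2)) - 813988185/487927804 = 345476467634015/487927804 - 2380*I*sqrt(2)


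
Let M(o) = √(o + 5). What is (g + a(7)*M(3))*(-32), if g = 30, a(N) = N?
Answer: -960 - 448*√2 ≈ -1593.6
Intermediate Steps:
M(o) = √(5 + o)
(g + a(7)*M(3))*(-32) = (30 + 7*√(5 + 3))*(-32) = (30 + 7*√8)*(-32) = (30 + 7*(2*√2))*(-32) = (30 + 14*√2)*(-32) = -960 - 448*√2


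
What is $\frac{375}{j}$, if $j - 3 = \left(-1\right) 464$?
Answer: $- \frac{375}{461} \approx -0.81345$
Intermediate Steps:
$j = -461$ ($j = 3 - 464 = -461$)
$\frac{375}{j} = \frac{375}{-461} = 375 \left(- \frac{1}{461}\right) = - \frac{375}{461}$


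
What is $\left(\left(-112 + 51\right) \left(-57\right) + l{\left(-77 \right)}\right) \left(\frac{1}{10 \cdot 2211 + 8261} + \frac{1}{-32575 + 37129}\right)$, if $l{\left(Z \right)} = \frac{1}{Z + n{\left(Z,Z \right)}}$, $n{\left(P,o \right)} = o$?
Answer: $\frac{1700075975}{1936333476} \approx 0.87799$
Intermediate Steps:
$l{\left(Z \right)} = \frac{1}{2 Z}$ ($l{\left(Z \right)} = \frac{1}{Z + Z} = \frac{1}{2 Z}$)
$\left(\left(-112 + 51\right) \left(-57\right) + l{\left(-77 \right)}\right) \left(\frac{1}{10 \cdot 2211 + 8261} + \frac{1}{-32575 + 37129}\right) = \left(\left(-112 + 51\right) \left(-57\right) + \frac{1}{2 \left(-77\right)}\right) \left(\frac{1}{10 \cdot 2211 + 8261} + \frac{1}{-32575 + 37129}\right) = \left(\left(-61\right) \left(-57\right) + \frac{1}{2} \left(- \frac{1}{77}\right)\right) \left(\frac{1}{22110 + 8261} + \frac{1}{4554}\right) = \left(3477 - \frac{1}{154}\right) \left(\frac{1}{30371} + \frac{1}{4554}\right) = \frac{535457 \left(\frac{1}{30371} + \frac{1}{4554}\right)}{154} = \frac{535457}{154} \cdot \frac{3175}{12573594} = \frac{1700075975}{1936333476}$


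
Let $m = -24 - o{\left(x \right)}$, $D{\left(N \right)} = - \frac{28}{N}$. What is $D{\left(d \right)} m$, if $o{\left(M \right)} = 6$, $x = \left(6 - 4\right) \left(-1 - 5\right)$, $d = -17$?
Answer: $- \frac{840}{17} \approx -49.412$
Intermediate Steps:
$x = -12$ ($x = 2 \left(-6\right) = -12$)
$m = -30$ ($m = -24 - 6 = -30$)
$D{\left(d \right)} m = - \frac{28}{-17} \left(-30\right) = \left(-28\right) \left(- \frac{1}{17}\right) \left(-30\right) = \frac{28}{17} \left(-30\right) = - \frac{840}{17}$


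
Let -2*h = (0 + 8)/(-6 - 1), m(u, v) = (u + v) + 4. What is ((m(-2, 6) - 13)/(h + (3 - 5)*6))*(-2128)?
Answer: -931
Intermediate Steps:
m(u, v) = 4 + u + v
h = 4/7 (h = -(0 + 8)/(2*(-6 - 1)) = -4/(-7) = -4*(-1)/7 = -1/2*(-8/7) = 4/7 ≈ 0.57143)
((m(-2, 6) - 13)/(h + (3 - 5)*6))*(-2128) = (((4 - 2 + 6) - 13)/(4/7 + (3 - 5)*6))*(-2128) = ((8 - 13)/(4/7 - 2*6))*(-2128) = -5/(4/7 - 12)*(-2128) = -5/(-80/7)*(-2128) = -5*(-7/80)*(-2128) = (7/16)*(-2128) = -931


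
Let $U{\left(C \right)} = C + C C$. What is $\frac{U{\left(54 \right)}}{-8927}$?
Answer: $- \frac{2970}{8927} \approx -0.3327$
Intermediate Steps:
$U{\left(C \right)} = C + C^{2}$
$\frac{U{\left(54 \right)}}{-8927} = \frac{54 \left(1 + 54\right)}{-8927} = 54 \cdot 55 \left(- \frac{1}{8927}\right) = 2970 \left(- \frac{1}{8927}\right) = - \frac{2970}{8927}$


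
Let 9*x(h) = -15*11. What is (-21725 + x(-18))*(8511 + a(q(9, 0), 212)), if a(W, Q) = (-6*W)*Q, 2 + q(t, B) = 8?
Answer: -19112390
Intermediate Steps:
q(t, B) = 6 (q(t, B) = -2 + 8 = 6)
a(W, Q) = -6*Q*W
x(h) = -55/3 (x(h) = (-15*11)/9 = (1/9)*(-165) = -55/3)
(-21725 + x(-18))*(8511 + a(q(9, 0), 212)) = (-21725 - 55/3)*(8511 - 6*212*6) = -65230*(8511 - 7632)/3 = -65230/3*879 = -19112390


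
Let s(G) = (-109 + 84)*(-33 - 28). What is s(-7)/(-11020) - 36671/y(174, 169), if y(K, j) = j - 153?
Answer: -20206941/8816 ≈ -2292.1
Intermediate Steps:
s(G) = 1525 (s(G) = -25*(-61) = 1525)
y(K, j) = -153 + j
s(-7)/(-11020) - 36671/y(174, 169) = 1525/(-11020) - 36671/(-153 + 169) = 1525*(-1/11020) - 36671/16 = -305/2204 - 36671*1/16 = -305/2204 - 36671/16 = -20206941/8816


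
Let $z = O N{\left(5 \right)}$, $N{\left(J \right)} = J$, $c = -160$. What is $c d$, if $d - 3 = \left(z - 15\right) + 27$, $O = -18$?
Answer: $12000$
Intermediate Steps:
$z = -90$ ($z = \left(-18\right) 5 = -90$)
$d = -75$ ($d = 3 + \left(\left(-90 - 15\right) + 27\right) = 3 + \left(-105 + 27\right) = 3 - 78 = -75$)
$c d = \left(-160\right) \left(-75\right) = 12000$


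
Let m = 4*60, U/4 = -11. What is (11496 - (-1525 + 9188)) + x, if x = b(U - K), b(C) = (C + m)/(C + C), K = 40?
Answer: 53649/14 ≈ 3832.1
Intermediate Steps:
U = -44 (U = 4*(-11) = -44)
m = 240
b(C) = (240 + C)/(2*C) (b(C) = (C + 240)/(C + C) = (240 + C)/((2*C)) = (240 + C)*(1/(2*C)) = (240 + C)/(2*C))
x = -13/14 (x = (240 + (-44 - 1*40))/(2*(-44 - 1*40)) = (240 + (-44 - 40))/(2*(-44 - 40)) = (½)*(240 - 84)/(-84) = (½)*(-1/84)*156 = -13/14 ≈ -0.92857)
(11496 - (-1525 + 9188)) + x = (11496 - (-1525 + 9188)) - 13/14 = (11496 - 1*7663) - 13/14 = (11496 - 7663) - 13/14 = 3833 - 13/14 = 53649/14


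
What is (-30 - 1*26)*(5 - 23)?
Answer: 1008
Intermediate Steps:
(-30 - 1*26)*(5 - 23) = (-30 - 26)*(-18) = -56*(-18) = 1008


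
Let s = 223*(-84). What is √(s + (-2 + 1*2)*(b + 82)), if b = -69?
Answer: 2*I*√4683 ≈ 136.86*I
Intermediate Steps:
s = -18732
√(s + (-2 + 1*2)*(b + 82)) = √(-18732 + (-2 + 1*2)*(-69 + 82)) = √(-18732 + (-2 + 2)*13) = √(-18732 + 0*13) = √(-18732 + 0) = √(-18732) = 2*I*√4683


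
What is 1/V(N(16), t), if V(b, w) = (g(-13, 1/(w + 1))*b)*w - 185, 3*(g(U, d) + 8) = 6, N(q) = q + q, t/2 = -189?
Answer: 1/72391 ≈ 1.3814e-5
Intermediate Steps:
t = -378 (t = 2*(-189) = -378)
N(q) = 2*q
g(U, d) = -6 (g(U, d) = -8 + (1/3)*6 = -8 + 2 = -6)
V(b, w) = -185 - 6*b*w (V(b, w) = (-6*b)*w - 185 = -6*b*w - 185 = -185 - 6*b*w)
1/V(N(16), t) = 1/(-185 - 6*2*16*(-378)) = 1/(-185 - 6*32*(-378)) = 1/(-185 + 72576) = 1/72391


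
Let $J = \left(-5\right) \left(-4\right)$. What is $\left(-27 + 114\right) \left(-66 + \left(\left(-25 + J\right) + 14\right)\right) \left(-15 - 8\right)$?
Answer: $114057$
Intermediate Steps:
$J = 20$
$\left(-27 + 114\right) \left(-66 + \left(\left(-25 + J\right) + 14\right)\right) \left(-15 - 8\right) = \left(-27 + 114\right) \left(-66 + \left(\left(-25 + 20\right) + 14\right)\right) \left(-15 - 8\right) = 87 \left(-66 + \left(-5 + 14\right)\right) \left(-23\right) = 87 \left(-66 + 9\right) \left(-23\right) = 87 \left(\left(-57\right) \left(-23\right)\right) = 87 \cdot 1311 = 114057$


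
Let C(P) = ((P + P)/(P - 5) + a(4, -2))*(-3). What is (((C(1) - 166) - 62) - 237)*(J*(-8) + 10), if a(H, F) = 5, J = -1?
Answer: -8613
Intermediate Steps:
C(P) = -15 - 6*P/(-5 + P) (C(P) = ((P + P)/(P - 5) + 5)*(-3) = ((2*P)/(-5 + P) + 5)*(-3) = (2*P/(-5 + P) + 5)*(-3) = (5 + 2*P/(-5 + P))*(-3) = -15 - 6*P/(-5 + P))
(((C(1) - 166) - 62) - 237)*(J*(-8) + 10) = (((3*(25 - 7*1)/(-5 + 1) - 166) - 62) - 237)*(-1*(-8) + 10) = (((3*(25 - 7)/(-4) - 166) - 62) - 237)*(8 + 10) = (((3*(-1/4)*18 - 166) - 62) - 237)*18 = (((-27/2 - 166) - 62) - 237)*18 = ((-359/2 - 62) - 237)*18 = (-483/2 - 237)*18 = -957/2*18 = -8613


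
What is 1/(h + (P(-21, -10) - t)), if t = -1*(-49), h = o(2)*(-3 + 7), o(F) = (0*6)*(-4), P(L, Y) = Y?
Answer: -1/59 ≈ -0.016949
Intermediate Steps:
o(F) = 0 (o(F) = 0*(-4) = 0)
h = 0 (h = 0*(-3 + 7) = 0*4 = 0)
t = 49
1/(h + (P(-21, -10) - t)) = 1/(0 + (-10 - 1*49)) = 1/(0 + (-10 - 49)) = 1/(0 - 59) = 1/(-59) = -1/59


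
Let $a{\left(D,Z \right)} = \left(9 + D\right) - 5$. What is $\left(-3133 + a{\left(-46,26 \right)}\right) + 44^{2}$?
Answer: $-1239$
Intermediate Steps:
$a{\left(D,Z \right)} = 4 + D$
$\left(-3133 + a{\left(-46,26 \right)}\right) + 44^{2} = \left(-3133 + \left(4 - 46\right)\right) + 44^{2} = \left(-3133 - 42\right) + 1936 = -3175 + 1936 = -1239$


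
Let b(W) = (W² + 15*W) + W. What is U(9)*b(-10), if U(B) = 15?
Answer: -900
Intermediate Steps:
b(W) = W² + 16*W
U(9)*b(-10) = 15*(-10*(16 - 10)) = 15*(-10*6) = 15*(-60) = -900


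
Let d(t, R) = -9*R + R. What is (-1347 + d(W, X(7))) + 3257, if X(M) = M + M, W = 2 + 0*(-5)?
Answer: 1798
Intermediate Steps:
W = 2 (W = 2 + 0 = 2)
X(M) = 2*M
d(t, R) = -8*R
(-1347 + d(W, X(7))) + 3257 = (-1347 - 16*7) + 3257 = (-1347 - 8*14) + 3257 = (-1347 - 112) + 3257 = -1459 + 3257 = 1798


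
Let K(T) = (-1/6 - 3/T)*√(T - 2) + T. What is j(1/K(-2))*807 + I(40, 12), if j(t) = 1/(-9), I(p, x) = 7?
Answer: -248/3 ≈ -82.667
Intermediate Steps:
K(T) = T + √(-2 + T)*(-⅙ - 3/T) (K(T) = (-1*⅙ - 3/T)*√(-2 + T) + T = (-⅙ - 3/T)*√(-2 + T) + T = √(-2 + T)*(-⅙ - 3/T) + T = T + √(-2 + T)*(-⅙ - 3/T))
j(t) = -⅑
j(1/K(-2))*807 + I(40, 12) = -⅑*807 + 7 = -269/3 + 7 = -248/3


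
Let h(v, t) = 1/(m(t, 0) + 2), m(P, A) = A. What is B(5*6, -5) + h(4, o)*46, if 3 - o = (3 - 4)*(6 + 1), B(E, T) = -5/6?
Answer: 133/6 ≈ 22.167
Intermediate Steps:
B(E, T) = -⅚ (B(E, T) = -5*⅙ = -⅚)
o = 10 (o = 3 - (3 - 4)*(6 + 1) = 3 - (-1)*7 = 3 - 1*(-7) = 3 + 7 = 10)
h(v, t) = ½ (h(v, t) = 1/(0 + 2) = 1/2 = ½)
B(5*6, -5) + h(4, o)*46 = -⅚ + (½)*46 = -⅚ + 23 = 133/6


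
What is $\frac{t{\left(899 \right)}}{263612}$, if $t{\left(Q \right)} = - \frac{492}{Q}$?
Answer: $- \frac{123}{59246797} \approx -2.0761 \cdot 10^{-6}$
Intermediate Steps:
$\frac{t{\left(899 \right)}}{263612} = \frac{\left(-492\right) \frac{1}{899}}{263612} = \left(-492\right) \frac{1}{899} \cdot \frac{1}{263612} = \left(- \frac{492}{899}\right) \frac{1}{263612} = - \frac{123}{59246797}$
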